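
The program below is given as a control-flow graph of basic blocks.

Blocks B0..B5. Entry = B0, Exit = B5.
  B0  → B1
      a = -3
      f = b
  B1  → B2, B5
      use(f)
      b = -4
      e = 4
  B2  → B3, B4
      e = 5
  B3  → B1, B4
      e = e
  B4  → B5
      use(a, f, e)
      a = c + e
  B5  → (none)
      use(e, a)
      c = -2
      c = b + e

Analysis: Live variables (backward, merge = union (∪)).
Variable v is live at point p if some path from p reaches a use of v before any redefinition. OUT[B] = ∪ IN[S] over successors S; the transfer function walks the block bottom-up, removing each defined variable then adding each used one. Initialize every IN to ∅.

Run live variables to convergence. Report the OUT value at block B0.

Answer: {a, c, f}

Derivation:
Fixpoint table:
  B0:   IN={b, c}   OUT={a, c, f}
  B1:   IN={a, c, f}   OUT={a, b, c, e, f}
  B2:   IN={a, b, c, f}   OUT={a, b, c, e, f}
  B3:   IN={a, b, c, e, f}   OUT={a, b, c, e, f}
  B4:   IN={a, b, c, e, f}   OUT={a, b, e}
  B5:   IN={a, b, e}   OUT={}

Merge at B0: OUT[B0] = IN[B1] = {a, c, f}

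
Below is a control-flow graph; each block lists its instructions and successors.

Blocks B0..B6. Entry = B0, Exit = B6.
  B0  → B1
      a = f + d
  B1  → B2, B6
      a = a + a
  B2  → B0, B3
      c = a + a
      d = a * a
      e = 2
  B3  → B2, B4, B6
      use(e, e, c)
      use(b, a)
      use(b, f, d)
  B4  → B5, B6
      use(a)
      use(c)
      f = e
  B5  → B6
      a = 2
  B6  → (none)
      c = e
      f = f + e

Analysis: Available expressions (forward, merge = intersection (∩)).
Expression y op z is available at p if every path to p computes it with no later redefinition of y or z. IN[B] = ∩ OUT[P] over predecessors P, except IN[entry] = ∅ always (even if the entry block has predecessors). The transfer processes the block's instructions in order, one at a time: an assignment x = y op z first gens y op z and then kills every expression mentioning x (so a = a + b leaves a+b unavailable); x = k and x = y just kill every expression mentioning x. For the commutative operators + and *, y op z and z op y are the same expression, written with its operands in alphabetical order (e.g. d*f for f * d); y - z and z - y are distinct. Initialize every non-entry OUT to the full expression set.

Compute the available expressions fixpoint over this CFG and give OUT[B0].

Answer: {d+f}

Trace:
Per-block solution:
  B0:  IN={}  OUT={d+f}
  B1:  IN={d+f}  OUT={d+f}
  B2:  IN={}  OUT={a*a, a+a}
  B3:  IN={a*a, a+a}  OUT={a*a, a+a}
  B4:  IN={a*a, a+a}  OUT={a*a, a+a}
  B5:  IN={a*a, a+a}  OUT={}
  B6:  IN={}  OUT={}

Merge at B0 (entry node, so the boundary value {} is joined with the incoming edge(s)): IN[B0] = {} ∩ OUT[B2] = {}
Applying B0's transfer function to that IN value gives OUT[B0] (row B0 above).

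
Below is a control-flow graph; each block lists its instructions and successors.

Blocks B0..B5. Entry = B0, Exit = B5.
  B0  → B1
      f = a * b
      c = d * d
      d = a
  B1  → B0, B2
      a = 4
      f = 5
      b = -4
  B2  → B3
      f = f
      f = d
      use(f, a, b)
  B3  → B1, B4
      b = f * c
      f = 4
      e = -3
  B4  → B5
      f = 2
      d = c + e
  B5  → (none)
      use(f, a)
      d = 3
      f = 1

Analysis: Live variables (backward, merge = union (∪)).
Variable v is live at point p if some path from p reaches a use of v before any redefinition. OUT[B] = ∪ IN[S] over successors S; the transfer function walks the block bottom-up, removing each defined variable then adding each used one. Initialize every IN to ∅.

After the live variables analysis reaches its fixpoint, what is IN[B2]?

Answer: {a, b, c, d, f}

Derivation:
Fixpoint table:
  B0:  IN={a, b, d}  OUT={c, d}
  B1:  IN={c, d}  OUT={a, b, c, d, f}
  B2:  IN={a, b, c, d, f}  OUT={a, c, d, f}
  B3:  IN={a, c, d, f}  OUT={a, c, d, e}
  B4:  IN={a, c, e}  OUT={a, f}
  B5:  IN={a, f}  OUT={}

Merge at B2: OUT[B2] = IN[B3] = {a, c, d, f}
Applying B2's transfer function to that OUT value gives IN[B2] (row B2 above).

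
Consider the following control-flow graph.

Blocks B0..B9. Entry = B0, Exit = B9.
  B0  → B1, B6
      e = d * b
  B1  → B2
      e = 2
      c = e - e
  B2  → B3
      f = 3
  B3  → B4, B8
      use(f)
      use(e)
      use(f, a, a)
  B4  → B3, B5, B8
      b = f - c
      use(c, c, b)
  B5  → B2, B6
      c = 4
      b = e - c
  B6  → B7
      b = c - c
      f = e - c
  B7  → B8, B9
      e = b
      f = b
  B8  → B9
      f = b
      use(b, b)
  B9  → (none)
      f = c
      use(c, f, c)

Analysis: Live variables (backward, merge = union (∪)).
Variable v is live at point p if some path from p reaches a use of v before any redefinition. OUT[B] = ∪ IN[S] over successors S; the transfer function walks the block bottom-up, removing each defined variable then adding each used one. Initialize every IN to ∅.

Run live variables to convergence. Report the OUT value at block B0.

Converged values:
  B0: | IN={a, b, c, d} | OUT={a, b, c, e}
  B1: | IN={a, b} | OUT={a, b, c, e}
  B2: | IN={a, b, c, e} | OUT={a, b, c, e, f}
  B3: | IN={a, b, c, e, f} | OUT={a, b, c, e, f}
  B4: | IN={a, c, e, f} | OUT={a, b, c, e, f}
  B5: | IN={a, e} | OUT={a, b, c, e}
  B6: | IN={c, e} | OUT={b, c}
  B7: | IN={b, c} | OUT={b, c}
  B8: | IN={b, c} | OUT={c}
  B9: | IN={c} | OUT={}

Merge at B0: OUT[B0] = IN[B1] ⊔ IN[B6] = {a, b, c, e}

Answer: {a, b, c, e}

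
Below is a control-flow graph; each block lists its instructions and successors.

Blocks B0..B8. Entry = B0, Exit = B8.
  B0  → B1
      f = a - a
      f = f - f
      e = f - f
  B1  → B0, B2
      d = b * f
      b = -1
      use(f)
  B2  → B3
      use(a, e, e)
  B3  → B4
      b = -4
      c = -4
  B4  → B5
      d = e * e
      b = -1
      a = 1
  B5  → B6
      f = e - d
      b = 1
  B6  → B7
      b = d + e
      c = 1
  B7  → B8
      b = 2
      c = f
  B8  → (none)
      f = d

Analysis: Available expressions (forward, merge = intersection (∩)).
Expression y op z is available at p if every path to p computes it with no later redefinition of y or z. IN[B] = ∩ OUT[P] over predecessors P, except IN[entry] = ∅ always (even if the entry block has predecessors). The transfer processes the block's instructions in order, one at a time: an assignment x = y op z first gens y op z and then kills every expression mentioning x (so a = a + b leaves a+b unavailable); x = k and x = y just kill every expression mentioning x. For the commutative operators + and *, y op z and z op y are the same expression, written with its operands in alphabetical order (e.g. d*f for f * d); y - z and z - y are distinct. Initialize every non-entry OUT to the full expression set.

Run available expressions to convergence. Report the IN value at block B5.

Answer: {e*e, f-f}

Working:
Per-block solution:
  B0:   IN={}   OUT={a-a, f-f}
  B1:   IN={a-a, f-f}   OUT={a-a, f-f}
  B2:   IN={a-a, f-f}   OUT={a-a, f-f}
  B3:   IN={a-a, f-f}   OUT={a-a, f-f}
  B4:   IN={a-a, f-f}   OUT={e*e, f-f}
  B5:   IN={e*e, f-f}   OUT={e*e, e-d}
  B6:   IN={e*e, e-d}   OUT={d+e, e*e, e-d}
  B7:   IN={d+e, e*e, e-d}   OUT={d+e, e*e, e-d}
  B8:   IN={d+e, e*e, e-d}   OUT={d+e, e*e, e-d}

Merge at B5: IN[B5] = OUT[B4] = {e*e, f-f}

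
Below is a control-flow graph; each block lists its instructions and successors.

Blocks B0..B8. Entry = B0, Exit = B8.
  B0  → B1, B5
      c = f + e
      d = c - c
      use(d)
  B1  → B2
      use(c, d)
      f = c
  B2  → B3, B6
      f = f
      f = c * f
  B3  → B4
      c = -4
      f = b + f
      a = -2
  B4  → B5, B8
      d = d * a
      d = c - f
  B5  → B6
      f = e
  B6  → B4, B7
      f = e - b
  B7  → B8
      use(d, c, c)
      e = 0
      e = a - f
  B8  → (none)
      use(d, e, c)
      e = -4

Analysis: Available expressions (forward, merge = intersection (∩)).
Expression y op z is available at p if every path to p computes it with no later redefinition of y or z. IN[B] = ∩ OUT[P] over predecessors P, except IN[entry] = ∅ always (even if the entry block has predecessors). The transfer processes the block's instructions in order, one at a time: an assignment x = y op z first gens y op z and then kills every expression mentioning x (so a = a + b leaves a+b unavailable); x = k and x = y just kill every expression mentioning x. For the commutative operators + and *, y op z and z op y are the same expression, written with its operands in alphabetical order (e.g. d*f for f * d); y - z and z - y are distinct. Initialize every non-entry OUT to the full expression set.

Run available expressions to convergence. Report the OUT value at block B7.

Answer: {a-f}

Trace:
Converged values:
  B0:  IN={}  OUT={c-c, e+f}
  B1:  IN={c-c, e+f}  OUT={c-c}
  B2:  IN={c-c}  OUT={c-c}
  B3:  IN={c-c}  OUT={}
  B4:  IN={}  OUT={c-f}
  B5:  IN={}  OUT={}
  B6:  IN={}  OUT={e-b}
  B7:  IN={e-b}  OUT={a-f}
  B8:  IN={}  OUT={}

Merge at B7: IN[B7] = OUT[B6] = {e-b}
Applying B7's transfer function to that IN value gives OUT[B7] (row B7 above).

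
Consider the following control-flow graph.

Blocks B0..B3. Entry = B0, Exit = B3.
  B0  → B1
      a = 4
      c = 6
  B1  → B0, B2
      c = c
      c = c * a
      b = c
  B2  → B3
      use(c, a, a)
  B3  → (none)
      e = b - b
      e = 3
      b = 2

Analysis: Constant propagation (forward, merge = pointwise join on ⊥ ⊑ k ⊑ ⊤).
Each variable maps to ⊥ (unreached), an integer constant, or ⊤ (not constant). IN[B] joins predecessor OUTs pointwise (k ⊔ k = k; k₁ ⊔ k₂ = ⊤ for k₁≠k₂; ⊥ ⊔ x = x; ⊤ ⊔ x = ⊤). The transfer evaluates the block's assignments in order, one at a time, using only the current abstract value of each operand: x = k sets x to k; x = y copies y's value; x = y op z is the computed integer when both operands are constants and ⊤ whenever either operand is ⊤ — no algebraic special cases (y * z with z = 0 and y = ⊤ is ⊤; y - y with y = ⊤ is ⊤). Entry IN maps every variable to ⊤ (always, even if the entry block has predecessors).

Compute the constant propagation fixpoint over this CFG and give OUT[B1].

Answer: {a: 4, b: 24, c: 24, d: ⊤, e: ⊤, f: ⊤}

Derivation:
Per-block solution:
  B0:  IN=(all ⊤)  OUT={a:4, c:6; rest ⊤}
  B1:  IN={a:4, c:6; rest ⊤}  OUT={a:4, b:24, c:24; rest ⊤}
  B2:  IN={a:4, b:24, c:24; rest ⊤}  OUT={a:4, b:24, c:24; rest ⊤}
  B3:  IN={a:4, b:24, c:24; rest ⊤}  OUT={a:4, b:2, c:24, e:3; rest ⊤}

Merge at B1: IN[B1] = OUT[B0] = {a: 4, b: ⊤, c: 6, d: ⊤, e: ⊤, f: ⊤}
Applying B1's transfer function to that IN value gives OUT[B1] (row B1 above).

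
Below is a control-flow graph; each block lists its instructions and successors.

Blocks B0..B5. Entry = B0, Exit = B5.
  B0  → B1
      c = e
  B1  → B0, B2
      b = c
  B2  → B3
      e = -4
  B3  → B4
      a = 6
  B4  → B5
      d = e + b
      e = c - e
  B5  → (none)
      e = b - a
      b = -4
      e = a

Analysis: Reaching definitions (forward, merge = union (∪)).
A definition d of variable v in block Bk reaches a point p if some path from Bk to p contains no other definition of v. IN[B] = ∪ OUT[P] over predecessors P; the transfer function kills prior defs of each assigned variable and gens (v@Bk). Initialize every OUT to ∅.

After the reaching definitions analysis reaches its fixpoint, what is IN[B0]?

Answer: {b@B1, c@B0}

Trace:
Converged values:
  B0:   IN={b@B1, c@B0}   OUT={b@B1, c@B0}
  B1:   IN={b@B1, c@B0}   OUT={b@B1, c@B0}
  B2:   IN={b@B1, c@B0}   OUT={b@B1, c@B0, e@B2}
  B3:   IN={b@B1, c@B0, e@B2}   OUT={a@B3, b@B1, c@B0, e@B2}
  B4:   IN={a@B3, b@B1, c@B0, e@B2}   OUT={a@B3, b@B1, c@B0, d@B4, e@B4}
  B5:   IN={a@B3, b@B1, c@B0, d@B4, e@B4}   OUT={a@B3, b@B5, c@B0, d@B4, e@B5}

Merge at B0 (entry node, so the boundary value {} is joined with the incoming edge(s)): IN[B0] = {} ⊔ OUT[B1] = {b@B1, c@B0}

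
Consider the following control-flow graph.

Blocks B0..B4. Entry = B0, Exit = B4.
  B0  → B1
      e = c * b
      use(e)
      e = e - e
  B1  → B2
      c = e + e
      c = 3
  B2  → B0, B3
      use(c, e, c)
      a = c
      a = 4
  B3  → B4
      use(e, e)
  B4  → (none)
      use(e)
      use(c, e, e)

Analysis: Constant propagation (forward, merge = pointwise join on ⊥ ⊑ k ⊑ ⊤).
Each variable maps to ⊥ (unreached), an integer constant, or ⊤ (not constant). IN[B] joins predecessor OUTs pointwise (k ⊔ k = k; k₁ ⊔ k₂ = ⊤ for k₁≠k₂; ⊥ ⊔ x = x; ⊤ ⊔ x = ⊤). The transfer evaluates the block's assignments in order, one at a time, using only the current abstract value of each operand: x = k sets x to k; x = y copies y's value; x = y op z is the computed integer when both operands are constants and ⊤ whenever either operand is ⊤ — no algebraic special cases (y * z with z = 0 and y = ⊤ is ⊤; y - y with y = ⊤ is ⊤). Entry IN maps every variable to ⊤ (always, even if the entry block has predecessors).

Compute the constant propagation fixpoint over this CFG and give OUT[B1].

Answer: {a: ⊤, b: ⊤, c: 3, d: ⊤, e: ⊤, f: ⊤}

Derivation:
Fixpoint table:
  B0: | IN=(all ⊤) | OUT=(all ⊤)
  B1: | IN=(all ⊤) | OUT={c:3; rest ⊤}
  B2: | IN={c:3; rest ⊤} | OUT={a:4, c:3; rest ⊤}
  B3: | IN={a:4, c:3; rest ⊤} | OUT={a:4, c:3; rest ⊤}
  B4: | IN={a:4, c:3; rest ⊤} | OUT={a:4, c:3; rest ⊤}

Merge at B1: IN[B1] = OUT[B0] = {a: ⊤, b: ⊤, c: ⊤, d: ⊤, e: ⊤, f: ⊤}
Applying B1's transfer function to that IN value gives OUT[B1] (row B1 above).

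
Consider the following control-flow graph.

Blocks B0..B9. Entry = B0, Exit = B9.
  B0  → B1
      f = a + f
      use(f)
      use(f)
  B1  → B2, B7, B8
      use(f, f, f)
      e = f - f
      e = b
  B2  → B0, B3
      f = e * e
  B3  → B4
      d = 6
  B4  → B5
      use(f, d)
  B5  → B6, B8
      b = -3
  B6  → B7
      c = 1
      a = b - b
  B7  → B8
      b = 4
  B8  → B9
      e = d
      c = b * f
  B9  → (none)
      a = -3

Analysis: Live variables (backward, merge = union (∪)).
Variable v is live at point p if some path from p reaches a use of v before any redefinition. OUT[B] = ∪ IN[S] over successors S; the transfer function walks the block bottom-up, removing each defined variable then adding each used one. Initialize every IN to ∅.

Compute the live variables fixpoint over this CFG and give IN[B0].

Fixpoint table:
  B0: | IN={a, b, d, f} | OUT={a, b, d, f}
  B1: | IN={a, b, d, f} | OUT={a, b, d, e, f}
  B2: | IN={a, b, d, e} | OUT={a, b, d, f}
  B3: | IN={f} | OUT={d, f}
  B4: | IN={d, f} | OUT={d, f}
  B5: | IN={d, f} | OUT={b, d, f}
  B6: | IN={b, d, f} | OUT={d, f}
  B7: | IN={d, f} | OUT={b, d, f}
  B8: | IN={b, d, f} | OUT={}
  B9: | IN={} | OUT={}

Merge at B0: OUT[B0] = IN[B1] = {a, b, d, f}
Applying B0's transfer function to that OUT value gives IN[B0] (row B0 above).

Answer: {a, b, d, f}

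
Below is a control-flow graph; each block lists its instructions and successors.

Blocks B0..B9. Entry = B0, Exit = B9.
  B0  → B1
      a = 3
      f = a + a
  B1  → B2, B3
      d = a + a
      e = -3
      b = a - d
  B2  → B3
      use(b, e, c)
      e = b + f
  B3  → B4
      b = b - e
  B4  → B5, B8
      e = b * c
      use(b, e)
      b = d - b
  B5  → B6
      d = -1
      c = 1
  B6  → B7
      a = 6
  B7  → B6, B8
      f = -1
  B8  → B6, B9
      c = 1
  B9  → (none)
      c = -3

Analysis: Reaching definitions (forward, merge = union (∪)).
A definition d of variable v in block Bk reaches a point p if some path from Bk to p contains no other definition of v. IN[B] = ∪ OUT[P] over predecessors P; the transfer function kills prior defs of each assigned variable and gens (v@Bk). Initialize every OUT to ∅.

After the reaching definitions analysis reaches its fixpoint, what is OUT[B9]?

Answer: {a@B0, a@B6, b@B4, c@B9, d@B1, d@B5, e@B4, f@B0, f@B7}

Trace:
Per-block solution:
  B0: | IN={} | OUT={a@B0, f@B0}
  B1: | IN={a@B0, f@B0} | OUT={a@B0, b@B1, d@B1, e@B1, f@B0}
  B2: | IN={a@B0, b@B1, d@B1, e@B1, f@B0} | OUT={a@B0, b@B1, d@B1, e@B2, f@B0}
  B3: | IN={a@B0, b@B1, d@B1, e@B1, e@B2, f@B0} | OUT={a@B0, b@B3, d@B1, e@B1, e@B2, f@B0}
  B4: | IN={a@B0, b@B3, d@B1, e@B1, e@B2, f@B0} | OUT={a@B0, b@B4, d@B1, e@B4, f@B0}
  B5: | IN={a@B0, b@B4, d@B1, e@B4, f@B0} | OUT={a@B0, b@B4, c@B5, d@B5, e@B4, f@B0}
  B6: | IN={a@B0, a@B6, b@B4, c@B5, c@B8, d@B1, d@B5, e@B4, f@B0, f@B7} | OUT={a@B6, b@B4, c@B5, c@B8, d@B1, d@B5, e@B4, f@B0, f@B7}
  B7: | IN={a@B6, b@B4, c@B5, c@B8, d@B1, d@B5, e@B4, f@B0, f@B7} | OUT={a@B6, b@B4, c@B5, c@B8, d@B1, d@B5, e@B4, f@B7}
  B8: | IN={a@B0, a@B6, b@B4, c@B5, c@B8, d@B1, d@B5, e@B4, f@B0, f@B7} | OUT={a@B0, a@B6, b@B4, c@B8, d@B1, d@B5, e@B4, f@B0, f@B7}
  B9: | IN={a@B0, a@B6, b@B4, c@B8, d@B1, d@B5, e@B4, f@B0, f@B7} | OUT={a@B0, a@B6, b@B4, c@B9, d@B1, d@B5, e@B4, f@B0, f@B7}

Merge at B9: IN[B9] = OUT[B8] = {a@B0, a@B6, b@B4, c@B8, d@B1, d@B5, e@B4, f@B0, f@B7}
Applying B9's transfer function to that IN value gives OUT[B9] (row B9 above).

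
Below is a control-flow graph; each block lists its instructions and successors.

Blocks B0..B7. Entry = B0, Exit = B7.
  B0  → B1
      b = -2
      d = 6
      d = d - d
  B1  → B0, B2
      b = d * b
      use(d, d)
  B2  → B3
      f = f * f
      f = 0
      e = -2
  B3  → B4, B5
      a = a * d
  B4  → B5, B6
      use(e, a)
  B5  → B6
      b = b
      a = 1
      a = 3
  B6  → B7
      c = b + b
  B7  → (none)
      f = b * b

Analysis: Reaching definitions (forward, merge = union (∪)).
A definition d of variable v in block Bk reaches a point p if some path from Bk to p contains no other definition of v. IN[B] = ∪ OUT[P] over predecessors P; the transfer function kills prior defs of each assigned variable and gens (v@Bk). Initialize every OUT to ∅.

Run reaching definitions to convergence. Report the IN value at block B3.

Fixpoint table:
  B0:  IN={b@B1, d@B0}  OUT={b@B0, d@B0}
  B1:  IN={b@B0, d@B0}  OUT={b@B1, d@B0}
  B2:  IN={b@B1, d@B0}  OUT={b@B1, d@B0, e@B2, f@B2}
  B3:  IN={b@B1, d@B0, e@B2, f@B2}  OUT={a@B3, b@B1, d@B0, e@B2, f@B2}
  B4:  IN={a@B3, b@B1, d@B0, e@B2, f@B2}  OUT={a@B3, b@B1, d@B0, e@B2, f@B2}
  B5:  IN={a@B3, b@B1, d@B0, e@B2, f@B2}  OUT={a@B5, b@B5, d@B0, e@B2, f@B2}
  B6:  IN={a@B3, a@B5, b@B1, b@B5, d@B0, e@B2, f@B2}  OUT={a@B3, a@B5, b@B1, b@B5, c@B6, d@B0, e@B2, f@B2}
  B7:  IN={a@B3, a@B5, b@B1, b@B5, c@B6, d@B0, e@B2, f@B2}  OUT={a@B3, a@B5, b@B1, b@B5, c@B6, d@B0, e@B2, f@B7}

Merge at B3: IN[B3] = OUT[B2] = {b@B1, d@B0, e@B2, f@B2}

Answer: {b@B1, d@B0, e@B2, f@B2}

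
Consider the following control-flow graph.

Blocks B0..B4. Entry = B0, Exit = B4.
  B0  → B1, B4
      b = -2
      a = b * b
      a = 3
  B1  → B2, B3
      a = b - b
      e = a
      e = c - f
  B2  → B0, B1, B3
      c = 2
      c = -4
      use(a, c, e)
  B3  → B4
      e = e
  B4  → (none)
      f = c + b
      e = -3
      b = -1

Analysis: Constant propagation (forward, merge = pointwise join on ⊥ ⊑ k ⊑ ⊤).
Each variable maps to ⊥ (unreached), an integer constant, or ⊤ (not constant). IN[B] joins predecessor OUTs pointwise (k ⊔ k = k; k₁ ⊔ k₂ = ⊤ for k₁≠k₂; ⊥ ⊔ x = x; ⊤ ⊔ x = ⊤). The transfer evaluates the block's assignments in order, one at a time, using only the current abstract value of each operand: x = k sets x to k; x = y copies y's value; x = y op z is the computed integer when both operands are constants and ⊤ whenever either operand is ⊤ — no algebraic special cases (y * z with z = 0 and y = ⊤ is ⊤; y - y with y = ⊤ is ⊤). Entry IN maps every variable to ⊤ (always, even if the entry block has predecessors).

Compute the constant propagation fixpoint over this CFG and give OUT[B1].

Fixpoint table:
  B0: | IN=(all ⊤) | OUT={a:3, b:-2; rest ⊤}
  B1: | IN={b:-2; rest ⊤} | OUT={a:0, b:-2; rest ⊤}
  B2: | IN={a:0, b:-2; rest ⊤} | OUT={a:0, b:-2, c:-4; rest ⊤}
  B3: | IN={a:0, b:-2; rest ⊤} | OUT={a:0, b:-2; rest ⊤}
  B4: | IN={b:-2; rest ⊤} | OUT={b:-1, e:-3; rest ⊤}

Merge at B1: IN[B1] = OUT[B0] ⊔ OUT[B2] = {a: ⊤, b: -2, c: ⊤, d: ⊤, e: ⊤, f: ⊤}
Applying B1's transfer function to that IN value gives OUT[B1] (row B1 above).

Answer: {a: 0, b: -2, c: ⊤, d: ⊤, e: ⊤, f: ⊤}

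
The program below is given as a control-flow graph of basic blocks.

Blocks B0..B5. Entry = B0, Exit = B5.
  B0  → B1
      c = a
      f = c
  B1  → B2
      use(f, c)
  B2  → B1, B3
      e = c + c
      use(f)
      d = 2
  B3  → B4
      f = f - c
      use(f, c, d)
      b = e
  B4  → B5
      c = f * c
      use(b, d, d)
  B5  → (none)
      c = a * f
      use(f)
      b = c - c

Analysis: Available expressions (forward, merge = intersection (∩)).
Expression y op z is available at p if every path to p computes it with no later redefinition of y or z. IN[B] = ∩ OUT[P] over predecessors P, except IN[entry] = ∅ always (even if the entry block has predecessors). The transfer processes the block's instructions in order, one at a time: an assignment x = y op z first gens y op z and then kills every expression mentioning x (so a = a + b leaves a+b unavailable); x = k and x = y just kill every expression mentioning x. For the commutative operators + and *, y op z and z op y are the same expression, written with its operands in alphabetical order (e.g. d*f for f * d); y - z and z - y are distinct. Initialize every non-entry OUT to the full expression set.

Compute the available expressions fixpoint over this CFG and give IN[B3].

Answer: {c+c}

Working:
Per-block solution:
  B0:   IN={}   OUT={}
  B1:   IN={}   OUT={}
  B2:   IN={}   OUT={c+c}
  B3:   IN={c+c}   OUT={c+c}
  B4:   IN={c+c}   OUT={}
  B5:   IN={}   OUT={a*f, c-c}

Merge at B3: IN[B3] = OUT[B2] = {c+c}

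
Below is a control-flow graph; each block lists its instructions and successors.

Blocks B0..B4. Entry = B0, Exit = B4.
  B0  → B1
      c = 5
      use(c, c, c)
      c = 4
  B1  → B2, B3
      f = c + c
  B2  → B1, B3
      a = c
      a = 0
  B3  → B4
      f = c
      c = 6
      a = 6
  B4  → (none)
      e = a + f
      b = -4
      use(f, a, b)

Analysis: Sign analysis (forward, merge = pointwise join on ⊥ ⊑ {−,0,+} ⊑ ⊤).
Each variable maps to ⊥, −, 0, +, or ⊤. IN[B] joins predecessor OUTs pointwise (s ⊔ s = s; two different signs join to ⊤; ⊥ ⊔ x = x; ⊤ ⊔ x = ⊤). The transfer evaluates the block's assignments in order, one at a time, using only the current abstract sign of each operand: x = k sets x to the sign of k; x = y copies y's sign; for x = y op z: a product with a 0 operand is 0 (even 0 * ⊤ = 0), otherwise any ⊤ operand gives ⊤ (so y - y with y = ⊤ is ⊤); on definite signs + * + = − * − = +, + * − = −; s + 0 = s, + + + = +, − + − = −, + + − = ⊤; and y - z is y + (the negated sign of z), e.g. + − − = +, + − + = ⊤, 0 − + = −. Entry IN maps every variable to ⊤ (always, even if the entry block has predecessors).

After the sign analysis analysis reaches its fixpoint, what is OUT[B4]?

Fixpoint table:
  B0:   IN=(all ⊤)   OUT={c:+; rest ⊤}
  B1:   IN={c:+; rest ⊤}   OUT={c:+, f:+; rest ⊤}
  B2:   IN={c:+, f:+; rest ⊤}   OUT={a:0, c:+, f:+; rest ⊤}
  B3:   IN={c:+, f:+; rest ⊤}   OUT={a:+, c:+, f:+; rest ⊤}
  B4:   IN={a:+, c:+, f:+; rest ⊤}   OUT={a:+, b:-, c:+, e:+, f:+; rest ⊤}

Merge at B4: IN[B4] = OUT[B3] = {a: +, b: ⊤, c: +, d: ⊤, e: ⊤, f: +}
Applying B4's transfer function to that IN value gives OUT[B4] (row B4 above).

Answer: {a: +, b: -, c: +, d: ⊤, e: +, f: +}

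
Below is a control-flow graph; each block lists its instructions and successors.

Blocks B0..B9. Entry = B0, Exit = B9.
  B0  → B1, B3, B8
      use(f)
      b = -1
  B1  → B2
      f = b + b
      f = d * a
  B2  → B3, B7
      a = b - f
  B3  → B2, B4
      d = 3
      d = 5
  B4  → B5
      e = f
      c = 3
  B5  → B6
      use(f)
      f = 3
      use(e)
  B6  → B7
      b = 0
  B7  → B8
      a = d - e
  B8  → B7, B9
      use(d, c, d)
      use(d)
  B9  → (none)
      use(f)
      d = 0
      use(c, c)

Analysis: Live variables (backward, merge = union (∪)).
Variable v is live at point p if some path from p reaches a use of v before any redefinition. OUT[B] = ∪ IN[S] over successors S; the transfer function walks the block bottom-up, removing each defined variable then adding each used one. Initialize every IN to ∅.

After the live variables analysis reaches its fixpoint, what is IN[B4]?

Converged values:
  B0:   IN={a, c, d, e, f}   OUT={a, b, c, d, e, f}
  B1:   IN={a, b, c, d, e}   OUT={b, c, d, e, f}
  B2:   IN={b, c, d, e, f}   OUT={b, c, d, e, f}
  B3:   IN={b, c, e, f}   OUT={b, c, d, e, f}
  B4:   IN={d, f}   OUT={c, d, e, f}
  B5:   IN={c, d, e, f}   OUT={c, d, e, f}
  B6:   IN={c, d, e, f}   OUT={c, d, e, f}
  B7:   IN={c, d, e, f}   OUT={c, d, e, f}
  B8:   IN={c, d, e, f}   OUT={c, d, e, f}
  B9:   IN={c, f}   OUT={}

Merge at B4: OUT[B4] = IN[B5] = {c, d, e, f}
Applying B4's transfer function to that OUT value gives IN[B4] (row B4 above).

Answer: {d, f}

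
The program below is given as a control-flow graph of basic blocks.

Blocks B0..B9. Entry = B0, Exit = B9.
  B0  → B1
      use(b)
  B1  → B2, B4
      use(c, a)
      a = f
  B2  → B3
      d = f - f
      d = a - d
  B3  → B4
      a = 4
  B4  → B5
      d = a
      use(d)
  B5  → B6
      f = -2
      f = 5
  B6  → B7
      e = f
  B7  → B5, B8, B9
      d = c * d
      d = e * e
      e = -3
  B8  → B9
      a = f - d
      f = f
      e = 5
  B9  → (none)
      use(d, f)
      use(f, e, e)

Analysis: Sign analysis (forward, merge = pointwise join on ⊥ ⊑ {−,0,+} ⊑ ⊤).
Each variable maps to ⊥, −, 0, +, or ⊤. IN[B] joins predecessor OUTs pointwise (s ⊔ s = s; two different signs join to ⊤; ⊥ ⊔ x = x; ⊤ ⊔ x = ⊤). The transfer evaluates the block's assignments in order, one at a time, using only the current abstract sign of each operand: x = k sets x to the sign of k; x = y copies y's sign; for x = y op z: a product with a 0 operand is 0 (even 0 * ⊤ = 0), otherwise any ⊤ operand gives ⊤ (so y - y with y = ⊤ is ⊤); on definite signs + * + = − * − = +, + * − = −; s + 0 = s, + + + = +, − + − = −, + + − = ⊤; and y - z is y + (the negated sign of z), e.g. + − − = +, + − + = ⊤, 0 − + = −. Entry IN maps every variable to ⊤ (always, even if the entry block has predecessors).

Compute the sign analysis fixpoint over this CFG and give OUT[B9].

Converged values:
  B0:  IN=(all ⊤)  OUT=(all ⊤)
  B1:  IN=(all ⊤)  OUT=(all ⊤)
  B2:  IN=(all ⊤)  OUT=(all ⊤)
  B3:  IN=(all ⊤)  OUT={a:+; rest ⊤}
  B4:  IN=(all ⊤)  OUT=(all ⊤)
  B5:  IN=(all ⊤)  OUT={f:+; rest ⊤}
  B6:  IN={f:+; rest ⊤}  OUT={e:+, f:+; rest ⊤}
  B7:  IN={e:+, f:+; rest ⊤}  OUT={d:+, e:-, f:+; rest ⊤}
  B8:  IN={d:+, e:-, f:+; rest ⊤}  OUT={d:+, e:+, f:+; rest ⊤}
  B9:  IN={d:+, f:+; rest ⊤}  OUT={d:+, f:+; rest ⊤}

Merge at B9: IN[B9] = OUT[B7] ⊔ OUT[B8] = {a: ⊤, b: ⊤, c: ⊤, d: +, e: ⊤, f: +}
Applying B9's transfer function to that IN value gives OUT[B9] (row B9 above).

Answer: {a: ⊤, b: ⊤, c: ⊤, d: +, e: ⊤, f: +}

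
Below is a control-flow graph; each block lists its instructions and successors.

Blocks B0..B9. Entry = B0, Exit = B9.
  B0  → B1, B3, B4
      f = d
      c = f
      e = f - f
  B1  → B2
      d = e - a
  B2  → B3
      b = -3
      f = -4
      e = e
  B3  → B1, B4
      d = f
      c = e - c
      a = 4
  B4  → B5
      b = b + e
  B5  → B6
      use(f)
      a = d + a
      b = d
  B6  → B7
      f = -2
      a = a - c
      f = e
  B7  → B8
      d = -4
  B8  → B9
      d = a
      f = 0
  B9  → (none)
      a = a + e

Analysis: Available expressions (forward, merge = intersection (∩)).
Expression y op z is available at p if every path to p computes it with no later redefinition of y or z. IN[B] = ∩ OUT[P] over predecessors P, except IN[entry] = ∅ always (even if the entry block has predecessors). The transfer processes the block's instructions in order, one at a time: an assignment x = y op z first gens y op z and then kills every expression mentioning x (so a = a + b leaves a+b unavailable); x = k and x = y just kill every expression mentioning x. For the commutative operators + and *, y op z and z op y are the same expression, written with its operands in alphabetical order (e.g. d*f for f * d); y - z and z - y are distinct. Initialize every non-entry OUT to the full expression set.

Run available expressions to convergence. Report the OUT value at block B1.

Converged values:
  B0: | IN={} | OUT={f-f}
  B1: | IN={} | OUT={e-a}
  B2: | IN={e-a} | OUT={}
  B3: | IN={} | OUT={}
  B4: | IN={} | OUT={}
  B5: | IN={} | OUT={}
  B6: | IN={} | OUT={}
  B7: | IN={} | OUT={}
  B8: | IN={} | OUT={}
  B9: | IN={} | OUT={}

Merge at B1: IN[B1] = OUT[B0] ∩ OUT[B3] = {}
Applying B1's transfer function to that IN value gives OUT[B1] (row B1 above).

Answer: {e-a}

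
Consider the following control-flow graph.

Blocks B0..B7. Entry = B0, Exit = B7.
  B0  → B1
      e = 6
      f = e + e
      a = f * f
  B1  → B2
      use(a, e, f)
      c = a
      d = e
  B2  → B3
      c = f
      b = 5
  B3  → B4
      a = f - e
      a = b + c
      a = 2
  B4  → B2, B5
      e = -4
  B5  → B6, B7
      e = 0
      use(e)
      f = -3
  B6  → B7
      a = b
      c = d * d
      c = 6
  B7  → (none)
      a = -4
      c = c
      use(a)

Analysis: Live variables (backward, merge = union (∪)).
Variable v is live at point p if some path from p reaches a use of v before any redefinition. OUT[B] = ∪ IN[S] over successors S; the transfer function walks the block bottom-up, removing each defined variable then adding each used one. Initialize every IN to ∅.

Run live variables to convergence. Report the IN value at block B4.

Converged values:
  B0: | IN={} | OUT={a, e, f}
  B1: | IN={a, e, f} | OUT={d, e, f}
  B2: | IN={d, e, f} | OUT={b, c, d, e, f}
  B3: | IN={b, c, d, e, f} | OUT={b, c, d, f}
  B4: | IN={b, c, d, f} | OUT={b, c, d, e, f}
  B5: | IN={b, c, d} | OUT={b, c, d}
  B6: | IN={b, d} | OUT={c}
  B7: | IN={c} | OUT={}

Merge at B4: OUT[B4] = IN[B2] ⊔ IN[B5] = {b, c, d, e, f}
Applying B4's transfer function to that OUT value gives IN[B4] (row B4 above).

Answer: {b, c, d, f}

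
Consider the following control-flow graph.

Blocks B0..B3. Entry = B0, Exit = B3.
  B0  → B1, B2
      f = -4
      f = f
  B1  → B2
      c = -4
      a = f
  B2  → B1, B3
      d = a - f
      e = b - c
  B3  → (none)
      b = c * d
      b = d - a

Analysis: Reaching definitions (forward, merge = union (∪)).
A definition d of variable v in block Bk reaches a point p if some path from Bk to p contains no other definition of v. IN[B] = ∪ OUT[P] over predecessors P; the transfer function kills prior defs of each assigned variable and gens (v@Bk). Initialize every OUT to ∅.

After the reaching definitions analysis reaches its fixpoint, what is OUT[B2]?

Answer: {a@B1, c@B1, d@B2, e@B2, f@B0}

Trace:
Converged values:
  B0:  IN={}  OUT={f@B0}
  B1:  IN={a@B1, c@B1, d@B2, e@B2, f@B0}  OUT={a@B1, c@B1, d@B2, e@B2, f@B0}
  B2:  IN={a@B1, c@B1, d@B2, e@B2, f@B0}  OUT={a@B1, c@B1, d@B2, e@B2, f@B0}
  B3:  IN={a@B1, c@B1, d@B2, e@B2, f@B0}  OUT={a@B1, b@B3, c@B1, d@B2, e@B2, f@B0}

Merge at B2: IN[B2] = OUT[B0] ⊔ OUT[B1] = {a@B1, c@B1, d@B2, e@B2, f@B0}
Applying B2's transfer function to that IN value gives OUT[B2] (row B2 above).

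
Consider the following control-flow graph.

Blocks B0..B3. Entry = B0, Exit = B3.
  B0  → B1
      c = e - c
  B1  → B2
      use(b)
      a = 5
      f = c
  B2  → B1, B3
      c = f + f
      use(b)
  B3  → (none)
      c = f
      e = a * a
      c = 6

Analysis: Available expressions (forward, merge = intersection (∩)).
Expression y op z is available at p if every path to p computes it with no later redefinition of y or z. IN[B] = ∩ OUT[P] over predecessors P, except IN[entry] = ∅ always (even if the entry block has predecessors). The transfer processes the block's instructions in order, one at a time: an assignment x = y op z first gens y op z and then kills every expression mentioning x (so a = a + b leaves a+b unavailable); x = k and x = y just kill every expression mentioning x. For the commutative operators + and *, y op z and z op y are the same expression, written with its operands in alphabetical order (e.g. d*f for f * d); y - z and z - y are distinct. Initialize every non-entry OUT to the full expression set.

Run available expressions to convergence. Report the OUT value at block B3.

Answer: {a*a, f+f}

Working:
Fixpoint table:
  B0:  IN={}  OUT={}
  B1:  IN={}  OUT={}
  B2:  IN={}  OUT={f+f}
  B3:  IN={f+f}  OUT={a*a, f+f}

Merge at B3: IN[B3] = OUT[B2] = {f+f}
Applying B3's transfer function to that IN value gives OUT[B3] (row B3 above).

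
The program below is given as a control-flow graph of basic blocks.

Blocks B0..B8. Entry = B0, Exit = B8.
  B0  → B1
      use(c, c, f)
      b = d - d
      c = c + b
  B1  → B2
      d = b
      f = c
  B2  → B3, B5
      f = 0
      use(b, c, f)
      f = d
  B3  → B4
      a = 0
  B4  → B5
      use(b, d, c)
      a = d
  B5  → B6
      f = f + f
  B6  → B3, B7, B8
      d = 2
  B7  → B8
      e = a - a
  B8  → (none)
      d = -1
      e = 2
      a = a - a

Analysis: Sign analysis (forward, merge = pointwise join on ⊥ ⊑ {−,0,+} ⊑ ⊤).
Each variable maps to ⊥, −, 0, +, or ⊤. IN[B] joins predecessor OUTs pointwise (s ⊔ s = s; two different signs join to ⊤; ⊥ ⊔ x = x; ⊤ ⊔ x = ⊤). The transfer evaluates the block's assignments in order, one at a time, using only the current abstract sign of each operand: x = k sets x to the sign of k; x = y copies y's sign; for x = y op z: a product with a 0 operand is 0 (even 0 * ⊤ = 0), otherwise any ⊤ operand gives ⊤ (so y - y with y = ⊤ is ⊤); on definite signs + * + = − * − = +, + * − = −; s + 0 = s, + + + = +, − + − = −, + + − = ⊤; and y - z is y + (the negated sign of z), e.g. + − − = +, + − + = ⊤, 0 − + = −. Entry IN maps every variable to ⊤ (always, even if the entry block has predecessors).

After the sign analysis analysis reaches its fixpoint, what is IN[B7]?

Fixpoint table:
  B0:  IN=(all ⊤)  OUT=(all ⊤)
  B1:  IN=(all ⊤)  OUT=(all ⊤)
  B2:  IN=(all ⊤)  OUT=(all ⊤)
  B3:  IN=(all ⊤)  OUT={a:0; rest ⊤}
  B4:  IN={a:0; rest ⊤}  OUT=(all ⊤)
  B5:  IN=(all ⊤)  OUT=(all ⊤)
  B6:  IN=(all ⊤)  OUT={d:+; rest ⊤}
  B7:  IN={d:+; rest ⊤}  OUT={d:+; rest ⊤}
  B8:  IN={d:+; rest ⊤}  OUT={d:-, e:+; rest ⊤}

Merge at B7: IN[B7] = OUT[B6] = {a: ⊤, b: ⊤, c: ⊤, d: +, e: ⊤, f: ⊤}

Answer: {a: ⊤, b: ⊤, c: ⊤, d: +, e: ⊤, f: ⊤}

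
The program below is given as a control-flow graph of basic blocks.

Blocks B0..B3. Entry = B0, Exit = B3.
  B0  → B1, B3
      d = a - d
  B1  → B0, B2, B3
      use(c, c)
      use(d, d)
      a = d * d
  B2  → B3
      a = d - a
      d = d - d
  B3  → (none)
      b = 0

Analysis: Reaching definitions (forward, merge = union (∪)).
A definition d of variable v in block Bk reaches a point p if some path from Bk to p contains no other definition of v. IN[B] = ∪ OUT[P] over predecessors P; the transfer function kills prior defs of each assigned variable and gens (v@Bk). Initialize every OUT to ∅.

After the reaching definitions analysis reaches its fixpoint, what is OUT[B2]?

Converged values:
  B0:   IN={a@B1, d@B0}   OUT={a@B1, d@B0}
  B1:   IN={a@B1, d@B0}   OUT={a@B1, d@B0}
  B2:   IN={a@B1, d@B0}   OUT={a@B2, d@B2}
  B3:   IN={a@B1, a@B2, d@B0, d@B2}   OUT={a@B1, a@B2, b@B3, d@B0, d@B2}

Merge at B2: IN[B2] = OUT[B1] = {a@B1, d@B0}
Applying B2's transfer function to that IN value gives OUT[B2] (row B2 above).

Answer: {a@B2, d@B2}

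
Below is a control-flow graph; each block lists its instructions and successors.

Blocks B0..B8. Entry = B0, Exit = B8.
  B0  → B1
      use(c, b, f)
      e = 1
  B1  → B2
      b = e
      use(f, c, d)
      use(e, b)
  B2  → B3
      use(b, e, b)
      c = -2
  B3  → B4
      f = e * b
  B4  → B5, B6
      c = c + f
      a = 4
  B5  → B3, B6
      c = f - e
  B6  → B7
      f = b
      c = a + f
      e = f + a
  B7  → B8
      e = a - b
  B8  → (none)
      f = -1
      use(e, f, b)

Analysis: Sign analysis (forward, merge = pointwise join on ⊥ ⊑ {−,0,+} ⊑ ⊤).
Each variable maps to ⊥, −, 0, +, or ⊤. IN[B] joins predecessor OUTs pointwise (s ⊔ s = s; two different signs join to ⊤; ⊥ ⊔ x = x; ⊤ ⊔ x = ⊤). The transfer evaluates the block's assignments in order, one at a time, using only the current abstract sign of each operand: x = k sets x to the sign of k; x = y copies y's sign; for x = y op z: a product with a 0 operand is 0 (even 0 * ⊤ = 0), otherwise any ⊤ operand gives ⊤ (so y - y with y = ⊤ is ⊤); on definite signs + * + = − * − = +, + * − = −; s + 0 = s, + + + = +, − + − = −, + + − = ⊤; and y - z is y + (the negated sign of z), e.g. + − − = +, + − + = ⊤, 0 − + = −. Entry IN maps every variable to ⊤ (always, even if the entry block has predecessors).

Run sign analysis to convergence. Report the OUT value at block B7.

Answer: {a: +, b: +, c: +, d: ⊤, e: ⊤, f: +}

Working:
Per-block solution:
  B0:  IN=(all ⊤)  OUT={e:+; rest ⊤}
  B1:  IN={e:+; rest ⊤}  OUT={b:+, e:+; rest ⊤}
  B2:  IN={b:+, e:+; rest ⊤}  OUT={b:+, c:-, e:+; rest ⊤}
  B3:  IN={b:+, e:+; rest ⊤}  OUT={b:+, e:+, f:+; rest ⊤}
  B4:  IN={b:+, e:+, f:+; rest ⊤}  OUT={a:+, b:+, e:+, f:+; rest ⊤}
  B5:  IN={a:+, b:+, e:+, f:+; rest ⊤}  OUT={a:+, b:+, e:+, f:+; rest ⊤}
  B6:  IN={a:+, b:+, e:+, f:+; rest ⊤}  OUT={a:+, b:+, c:+, e:+, f:+; rest ⊤}
  B7:  IN={a:+, b:+, c:+, e:+, f:+; rest ⊤}  OUT={a:+, b:+, c:+, f:+; rest ⊤}
  B8:  IN={a:+, b:+, c:+, f:+; rest ⊤}  OUT={a:+, b:+, c:+, f:-; rest ⊤}

Merge at B7: IN[B7] = OUT[B6] = {a: +, b: +, c: +, d: ⊤, e: +, f: +}
Applying B7's transfer function to that IN value gives OUT[B7] (row B7 above).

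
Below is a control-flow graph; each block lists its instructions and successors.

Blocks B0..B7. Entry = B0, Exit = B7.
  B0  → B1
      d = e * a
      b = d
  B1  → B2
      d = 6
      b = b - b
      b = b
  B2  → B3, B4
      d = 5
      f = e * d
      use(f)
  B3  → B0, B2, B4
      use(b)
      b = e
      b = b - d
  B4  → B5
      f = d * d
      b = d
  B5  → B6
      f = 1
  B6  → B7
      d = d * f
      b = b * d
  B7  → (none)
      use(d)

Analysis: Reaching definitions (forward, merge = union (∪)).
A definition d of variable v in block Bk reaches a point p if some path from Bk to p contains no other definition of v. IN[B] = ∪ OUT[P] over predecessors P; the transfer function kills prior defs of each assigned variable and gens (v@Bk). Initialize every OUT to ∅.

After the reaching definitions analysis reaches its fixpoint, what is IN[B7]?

Answer: {b@B6, d@B6, f@B5}

Working:
Converged values:
  B0:   IN={b@B3, d@B2, f@B2}   OUT={b@B0, d@B0, f@B2}
  B1:   IN={b@B0, d@B0, f@B2}   OUT={b@B1, d@B1, f@B2}
  B2:   IN={b@B1, b@B3, d@B1, d@B2, f@B2}   OUT={b@B1, b@B3, d@B2, f@B2}
  B3:   IN={b@B1, b@B3, d@B2, f@B2}   OUT={b@B3, d@B2, f@B2}
  B4:   IN={b@B1, b@B3, d@B2, f@B2}   OUT={b@B4, d@B2, f@B4}
  B5:   IN={b@B4, d@B2, f@B4}   OUT={b@B4, d@B2, f@B5}
  B6:   IN={b@B4, d@B2, f@B5}   OUT={b@B6, d@B6, f@B5}
  B7:   IN={b@B6, d@B6, f@B5}   OUT={b@B6, d@B6, f@B5}

Merge at B7: IN[B7] = OUT[B6] = {b@B6, d@B6, f@B5}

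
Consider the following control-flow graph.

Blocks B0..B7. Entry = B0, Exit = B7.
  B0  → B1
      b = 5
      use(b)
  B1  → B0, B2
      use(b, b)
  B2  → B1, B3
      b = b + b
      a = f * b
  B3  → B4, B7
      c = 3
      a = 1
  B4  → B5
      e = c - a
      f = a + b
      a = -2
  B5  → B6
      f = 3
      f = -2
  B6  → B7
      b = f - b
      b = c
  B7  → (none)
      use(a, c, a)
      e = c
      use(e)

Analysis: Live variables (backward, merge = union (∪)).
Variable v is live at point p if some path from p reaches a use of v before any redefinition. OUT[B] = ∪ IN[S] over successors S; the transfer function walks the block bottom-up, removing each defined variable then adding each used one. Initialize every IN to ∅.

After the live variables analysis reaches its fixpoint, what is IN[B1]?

Converged values:
  B0:   IN={f}   OUT={b, f}
  B1:   IN={b, f}   OUT={b, f}
  B2:   IN={b, f}   OUT={b, f}
  B3:   IN={b}   OUT={a, b, c}
  B4:   IN={a, b, c}   OUT={a, b, c}
  B5:   IN={a, b, c}   OUT={a, b, c, f}
  B6:   IN={a, b, c, f}   OUT={a, c}
  B7:   IN={a, c}   OUT={}

Merge at B1: OUT[B1] = IN[B0] ⊔ IN[B2] = {b, f}
Applying B1's transfer function to that OUT value gives IN[B1] (row B1 above).

Answer: {b, f}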